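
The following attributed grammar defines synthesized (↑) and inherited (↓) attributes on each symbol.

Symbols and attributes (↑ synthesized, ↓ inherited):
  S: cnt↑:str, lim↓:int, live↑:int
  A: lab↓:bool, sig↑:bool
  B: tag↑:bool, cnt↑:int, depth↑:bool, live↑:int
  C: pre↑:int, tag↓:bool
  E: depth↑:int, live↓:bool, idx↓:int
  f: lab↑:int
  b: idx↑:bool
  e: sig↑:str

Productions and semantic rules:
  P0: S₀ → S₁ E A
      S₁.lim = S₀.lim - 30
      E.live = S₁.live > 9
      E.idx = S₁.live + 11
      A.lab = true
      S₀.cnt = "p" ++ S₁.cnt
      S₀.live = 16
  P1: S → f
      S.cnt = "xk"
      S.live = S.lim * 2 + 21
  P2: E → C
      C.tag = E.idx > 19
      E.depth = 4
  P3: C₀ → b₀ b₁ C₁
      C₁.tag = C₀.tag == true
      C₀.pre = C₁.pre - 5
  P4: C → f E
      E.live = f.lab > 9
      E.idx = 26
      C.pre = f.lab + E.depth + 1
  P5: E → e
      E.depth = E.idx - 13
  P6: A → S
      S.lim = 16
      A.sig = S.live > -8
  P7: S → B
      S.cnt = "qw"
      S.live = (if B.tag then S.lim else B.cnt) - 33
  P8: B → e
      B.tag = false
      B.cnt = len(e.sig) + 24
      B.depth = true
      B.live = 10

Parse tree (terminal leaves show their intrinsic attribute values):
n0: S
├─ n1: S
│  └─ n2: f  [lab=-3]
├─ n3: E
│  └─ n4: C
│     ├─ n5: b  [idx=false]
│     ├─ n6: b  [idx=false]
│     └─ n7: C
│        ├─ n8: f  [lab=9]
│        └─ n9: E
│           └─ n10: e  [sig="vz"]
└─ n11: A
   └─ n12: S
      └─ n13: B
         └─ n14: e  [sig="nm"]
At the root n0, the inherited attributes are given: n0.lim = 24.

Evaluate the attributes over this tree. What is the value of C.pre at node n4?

18

1. n0.lim = 24  [given at root]
2. n1.lim = -6  [S₀.lim - 30]
3. n2.lab = -3  [terminal]
4. n1.cnt = "xk"  ["xk"]
5. n1.live = 9  [S.lim * 2 + 21]
6. n3.live = false  [S₁.live > 9]
7. n3.idx = 20  [S₁.live + 11]
8. n4.tag = true  [E.idx > 19]
9. n5.idx = false  [terminal]
10. n6.idx = false  [terminal]
11. n7.tag = true  [C₀.tag == true]
12. n8.lab = 9  [terminal]
13. n9.live = false  [f.lab > 9]
14. n9.idx = 26  [26]
15. n10.sig = "vz"  [terminal]
16. n9.depth = 13  [E.idx - 13]
17. n7.pre = 23  [f.lab + E.depth + 1]
18. n4.pre = 18  [C₁.pre - 5]
19. n3.depth = 4  [4]
20. n11.lab = true  [true]
21. n12.lim = 16  [16]
22. n14.sig = "nm"  [terminal]
23. n13.tag = false  [false]
24. n13.cnt = 26  [len(e.sig) + 24]
25. n13.depth = true  [true]
26. n13.live = 10  [10]
27. n12.cnt = "qw"  ["qw"]
28. n12.live = -7  [(if B.tag then S.lim else B.cnt) - 33]
29. n11.sig = true  [S.live > -8]
30. n0.cnt = "pxk"  ["p" ++ S₁.cnt]
31. n0.live = 16  [16]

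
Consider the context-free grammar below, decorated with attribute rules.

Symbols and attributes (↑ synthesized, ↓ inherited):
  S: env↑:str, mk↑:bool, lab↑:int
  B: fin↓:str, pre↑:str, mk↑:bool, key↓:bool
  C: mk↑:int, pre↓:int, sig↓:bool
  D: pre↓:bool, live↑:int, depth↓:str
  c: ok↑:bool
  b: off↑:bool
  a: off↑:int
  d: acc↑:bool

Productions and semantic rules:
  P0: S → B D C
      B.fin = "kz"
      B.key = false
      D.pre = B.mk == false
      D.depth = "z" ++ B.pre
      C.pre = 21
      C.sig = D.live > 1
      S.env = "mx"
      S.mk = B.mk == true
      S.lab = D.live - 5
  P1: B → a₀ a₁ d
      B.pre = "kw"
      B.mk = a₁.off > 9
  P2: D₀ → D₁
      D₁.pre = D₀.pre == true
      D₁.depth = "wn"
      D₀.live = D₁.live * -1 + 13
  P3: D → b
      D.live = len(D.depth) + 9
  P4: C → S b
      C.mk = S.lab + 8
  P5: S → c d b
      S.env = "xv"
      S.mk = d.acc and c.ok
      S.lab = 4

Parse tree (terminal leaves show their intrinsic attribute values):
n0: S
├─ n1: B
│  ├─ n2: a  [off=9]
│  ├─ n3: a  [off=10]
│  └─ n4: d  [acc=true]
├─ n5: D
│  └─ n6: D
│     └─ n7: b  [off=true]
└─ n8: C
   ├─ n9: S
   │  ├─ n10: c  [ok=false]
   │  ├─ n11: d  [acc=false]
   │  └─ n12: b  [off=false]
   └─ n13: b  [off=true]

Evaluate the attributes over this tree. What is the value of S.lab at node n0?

-3

1. n1.fin = "kz"  ["kz"]
2. n1.key = false  [false]
3. n2.off = 9  [terminal]
4. n3.off = 10  [terminal]
5. n4.acc = true  [terminal]
6. n1.pre = "kw"  ["kw"]
7. n1.mk = true  [a₁.off > 9]
8. n5.pre = false  [B.mk == false]
9. n5.depth = "zkw"  ["z" ++ B.pre]
10. n6.pre = false  [D₀.pre == true]
11. n6.depth = "wn"  ["wn"]
12. n7.off = true  [terminal]
13. n6.live = 11  [len(D.depth) + 9]
14. n5.live = 2  [D₁.live * -1 + 13]
15. n8.pre = 21  [21]
16. n8.sig = true  [D.live > 1]
17. n10.ok = false  [terminal]
18. n11.acc = false  [terminal]
19. n12.off = false  [terminal]
20. n9.env = "xv"  ["xv"]
21. n9.mk = false  [d.acc and c.ok]
22. n9.lab = 4  [4]
23. n13.off = true  [terminal]
24. n8.mk = 12  [S.lab + 8]
25. n0.env = "mx"  ["mx"]
26. n0.mk = true  [B.mk == true]
27. n0.lab = -3  [D.live - 5]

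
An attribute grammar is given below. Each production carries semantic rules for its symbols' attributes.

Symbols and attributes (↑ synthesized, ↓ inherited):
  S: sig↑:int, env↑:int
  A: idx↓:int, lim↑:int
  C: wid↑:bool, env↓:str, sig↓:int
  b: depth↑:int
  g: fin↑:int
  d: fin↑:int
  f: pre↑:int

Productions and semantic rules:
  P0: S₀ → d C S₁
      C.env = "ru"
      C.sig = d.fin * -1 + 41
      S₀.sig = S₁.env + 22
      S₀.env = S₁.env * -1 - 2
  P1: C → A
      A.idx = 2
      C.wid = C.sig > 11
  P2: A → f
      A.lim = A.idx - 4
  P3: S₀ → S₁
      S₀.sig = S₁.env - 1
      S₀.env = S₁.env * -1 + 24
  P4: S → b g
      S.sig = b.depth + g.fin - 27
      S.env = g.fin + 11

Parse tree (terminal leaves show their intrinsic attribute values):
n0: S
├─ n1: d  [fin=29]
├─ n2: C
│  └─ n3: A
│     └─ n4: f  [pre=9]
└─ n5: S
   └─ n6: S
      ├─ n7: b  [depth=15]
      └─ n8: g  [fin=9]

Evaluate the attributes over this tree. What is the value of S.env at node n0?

1. n1.fin = 29  [terminal]
2. n2.env = "ru"  ["ru"]
3. n2.sig = 12  [d.fin * -1 + 41]
4. n3.idx = 2  [2]
5. n4.pre = 9  [terminal]
6. n3.lim = -2  [A.idx - 4]
7. n2.wid = true  [C.sig > 11]
8. n7.depth = 15  [terminal]
9. n8.fin = 9  [terminal]
10. n6.sig = -3  [b.depth + g.fin - 27]
11. n6.env = 20  [g.fin + 11]
12. n5.sig = 19  [S₁.env - 1]
13. n5.env = 4  [S₁.env * -1 + 24]
14. n0.sig = 26  [S₁.env + 22]
15. n0.env = -6  [S₁.env * -1 - 2]

-6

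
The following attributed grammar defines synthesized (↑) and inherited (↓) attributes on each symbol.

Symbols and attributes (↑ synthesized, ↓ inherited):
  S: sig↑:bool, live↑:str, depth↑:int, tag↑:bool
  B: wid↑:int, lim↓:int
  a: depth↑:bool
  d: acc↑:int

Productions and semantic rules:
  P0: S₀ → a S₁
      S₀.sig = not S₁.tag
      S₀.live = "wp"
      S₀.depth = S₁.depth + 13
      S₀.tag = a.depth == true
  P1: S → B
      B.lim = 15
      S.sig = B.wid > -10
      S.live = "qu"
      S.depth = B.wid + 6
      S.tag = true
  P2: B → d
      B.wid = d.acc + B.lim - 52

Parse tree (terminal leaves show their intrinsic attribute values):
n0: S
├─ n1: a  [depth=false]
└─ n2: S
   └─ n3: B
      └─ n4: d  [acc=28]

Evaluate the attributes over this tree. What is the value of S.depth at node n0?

10

1. n1.depth = false  [terminal]
2. n3.lim = 15  [15]
3. n4.acc = 28  [terminal]
4. n3.wid = -9  [d.acc + B.lim - 52]
5. n2.sig = true  [B.wid > -10]
6. n2.live = "qu"  ["qu"]
7. n2.depth = -3  [B.wid + 6]
8. n2.tag = true  [true]
9. n0.sig = false  [not S₁.tag]
10. n0.live = "wp"  ["wp"]
11. n0.depth = 10  [S₁.depth + 13]
12. n0.tag = false  [a.depth == true]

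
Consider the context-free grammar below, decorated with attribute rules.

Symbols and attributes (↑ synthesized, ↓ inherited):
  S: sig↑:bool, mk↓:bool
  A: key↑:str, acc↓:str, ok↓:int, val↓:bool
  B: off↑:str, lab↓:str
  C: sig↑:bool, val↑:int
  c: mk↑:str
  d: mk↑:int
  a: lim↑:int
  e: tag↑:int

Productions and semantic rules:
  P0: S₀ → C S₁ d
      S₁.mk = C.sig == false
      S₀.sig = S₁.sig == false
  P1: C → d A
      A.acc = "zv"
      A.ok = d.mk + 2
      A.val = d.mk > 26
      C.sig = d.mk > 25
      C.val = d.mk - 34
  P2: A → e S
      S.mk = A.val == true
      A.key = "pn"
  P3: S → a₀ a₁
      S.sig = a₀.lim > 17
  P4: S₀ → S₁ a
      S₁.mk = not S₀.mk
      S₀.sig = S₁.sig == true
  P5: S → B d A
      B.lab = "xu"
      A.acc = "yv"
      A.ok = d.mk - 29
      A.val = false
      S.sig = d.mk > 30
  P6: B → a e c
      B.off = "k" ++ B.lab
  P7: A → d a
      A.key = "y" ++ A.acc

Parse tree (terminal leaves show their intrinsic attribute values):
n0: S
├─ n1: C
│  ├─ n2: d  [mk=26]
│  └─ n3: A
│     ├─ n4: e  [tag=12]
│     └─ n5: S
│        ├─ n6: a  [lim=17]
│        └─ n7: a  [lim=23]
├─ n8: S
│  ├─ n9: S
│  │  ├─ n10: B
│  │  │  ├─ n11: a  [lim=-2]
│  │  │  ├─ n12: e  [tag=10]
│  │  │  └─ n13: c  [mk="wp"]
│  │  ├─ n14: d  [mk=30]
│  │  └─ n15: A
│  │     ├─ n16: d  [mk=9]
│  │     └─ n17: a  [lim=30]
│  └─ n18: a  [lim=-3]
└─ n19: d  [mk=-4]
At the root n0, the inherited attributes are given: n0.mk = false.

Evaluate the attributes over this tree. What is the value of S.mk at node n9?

true

1. n0.mk = false  [given at root]
2. n2.mk = 26  [terminal]
3. n3.acc = "zv"  ["zv"]
4. n3.ok = 28  [d.mk + 2]
5. n3.val = false  [d.mk > 26]
6. n4.tag = 12  [terminal]
7. n5.mk = false  [A.val == true]
8. n6.lim = 17  [terminal]
9. n7.lim = 23  [terminal]
10. n5.sig = false  [a₀.lim > 17]
11. n3.key = "pn"  ["pn"]
12. n1.sig = true  [d.mk > 25]
13. n1.val = -8  [d.mk - 34]
14. n8.mk = false  [C.sig == false]
15. n9.mk = true  [not S₀.mk]
16. n10.lab = "xu"  ["xu"]
17. n11.lim = -2  [terminal]
18. n12.tag = 10  [terminal]
19. n13.mk = "wp"  [terminal]
20. n10.off = "kxu"  ["k" ++ B.lab]
21. n14.mk = 30  [terminal]
22. n15.acc = "yv"  ["yv"]
23. n15.ok = 1  [d.mk - 29]
24. n15.val = false  [false]
25. n16.mk = 9  [terminal]
26. n17.lim = 30  [terminal]
27. n15.key = "yyv"  ["y" ++ A.acc]
28. n9.sig = false  [d.mk > 30]
29. n18.lim = -3  [terminal]
30. n8.sig = false  [S₁.sig == true]
31. n19.mk = -4  [terminal]
32. n0.sig = true  [S₁.sig == false]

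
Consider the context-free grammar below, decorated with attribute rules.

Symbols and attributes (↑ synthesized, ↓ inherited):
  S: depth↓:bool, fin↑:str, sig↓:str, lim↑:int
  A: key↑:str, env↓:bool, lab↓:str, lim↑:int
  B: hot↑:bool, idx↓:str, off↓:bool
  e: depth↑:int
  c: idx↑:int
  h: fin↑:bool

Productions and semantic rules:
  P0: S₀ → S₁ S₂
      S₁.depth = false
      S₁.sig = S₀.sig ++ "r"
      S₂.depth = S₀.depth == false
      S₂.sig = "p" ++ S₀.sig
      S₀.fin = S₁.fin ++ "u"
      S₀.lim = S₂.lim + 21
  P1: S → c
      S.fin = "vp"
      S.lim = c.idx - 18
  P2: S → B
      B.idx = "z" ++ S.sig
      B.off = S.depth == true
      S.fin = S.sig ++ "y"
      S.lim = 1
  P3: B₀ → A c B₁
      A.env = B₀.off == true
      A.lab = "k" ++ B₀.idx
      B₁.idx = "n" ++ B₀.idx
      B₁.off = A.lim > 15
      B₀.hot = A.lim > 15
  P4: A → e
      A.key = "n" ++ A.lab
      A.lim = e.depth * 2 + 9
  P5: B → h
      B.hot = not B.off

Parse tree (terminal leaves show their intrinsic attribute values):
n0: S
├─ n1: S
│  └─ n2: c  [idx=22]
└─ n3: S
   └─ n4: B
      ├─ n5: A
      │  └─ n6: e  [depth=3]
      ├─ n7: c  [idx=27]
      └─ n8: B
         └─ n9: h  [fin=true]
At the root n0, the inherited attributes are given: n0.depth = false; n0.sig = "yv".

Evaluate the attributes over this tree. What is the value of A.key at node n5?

1. n0.depth = false  [given at root]
2. n0.sig = "yv"  [given at root]
3. n1.depth = false  [false]
4. n1.sig = "yvr"  [S₀.sig ++ "r"]
5. n2.idx = 22  [terminal]
6. n1.fin = "vp"  ["vp"]
7. n1.lim = 4  [c.idx - 18]
8. n3.depth = true  [S₀.depth == false]
9. n3.sig = "pyv"  ["p" ++ S₀.sig]
10. n4.idx = "zpyv"  ["z" ++ S.sig]
11. n4.off = true  [S.depth == true]
12. n5.env = true  [B₀.off == true]
13. n5.lab = "kzpyv"  ["k" ++ B₀.idx]
14. n6.depth = 3  [terminal]
15. n5.key = "nkzpyv"  ["n" ++ A.lab]
16. n5.lim = 15  [e.depth * 2 + 9]
17. n7.idx = 27  [terminal]
18. n8.idx = "nzpyv"  ["n" ++ B₀.idx]
19. n8.off = false  [A.lim > 15]
20. n9.fin = true  [terminal]
21. n8.hot = true  [not B.off]
22. n4.hot = false  [A.lim > 15]
23. n3.fin = "pyvy"  [S.sig ++ "y"]
24. n3.lim = 1  [1]
25. n0.fin = "vpu"  [S₁.fin ++ "u"]
26. n0.lim = 22  [S₂.lim + 21]

"nkzpyv"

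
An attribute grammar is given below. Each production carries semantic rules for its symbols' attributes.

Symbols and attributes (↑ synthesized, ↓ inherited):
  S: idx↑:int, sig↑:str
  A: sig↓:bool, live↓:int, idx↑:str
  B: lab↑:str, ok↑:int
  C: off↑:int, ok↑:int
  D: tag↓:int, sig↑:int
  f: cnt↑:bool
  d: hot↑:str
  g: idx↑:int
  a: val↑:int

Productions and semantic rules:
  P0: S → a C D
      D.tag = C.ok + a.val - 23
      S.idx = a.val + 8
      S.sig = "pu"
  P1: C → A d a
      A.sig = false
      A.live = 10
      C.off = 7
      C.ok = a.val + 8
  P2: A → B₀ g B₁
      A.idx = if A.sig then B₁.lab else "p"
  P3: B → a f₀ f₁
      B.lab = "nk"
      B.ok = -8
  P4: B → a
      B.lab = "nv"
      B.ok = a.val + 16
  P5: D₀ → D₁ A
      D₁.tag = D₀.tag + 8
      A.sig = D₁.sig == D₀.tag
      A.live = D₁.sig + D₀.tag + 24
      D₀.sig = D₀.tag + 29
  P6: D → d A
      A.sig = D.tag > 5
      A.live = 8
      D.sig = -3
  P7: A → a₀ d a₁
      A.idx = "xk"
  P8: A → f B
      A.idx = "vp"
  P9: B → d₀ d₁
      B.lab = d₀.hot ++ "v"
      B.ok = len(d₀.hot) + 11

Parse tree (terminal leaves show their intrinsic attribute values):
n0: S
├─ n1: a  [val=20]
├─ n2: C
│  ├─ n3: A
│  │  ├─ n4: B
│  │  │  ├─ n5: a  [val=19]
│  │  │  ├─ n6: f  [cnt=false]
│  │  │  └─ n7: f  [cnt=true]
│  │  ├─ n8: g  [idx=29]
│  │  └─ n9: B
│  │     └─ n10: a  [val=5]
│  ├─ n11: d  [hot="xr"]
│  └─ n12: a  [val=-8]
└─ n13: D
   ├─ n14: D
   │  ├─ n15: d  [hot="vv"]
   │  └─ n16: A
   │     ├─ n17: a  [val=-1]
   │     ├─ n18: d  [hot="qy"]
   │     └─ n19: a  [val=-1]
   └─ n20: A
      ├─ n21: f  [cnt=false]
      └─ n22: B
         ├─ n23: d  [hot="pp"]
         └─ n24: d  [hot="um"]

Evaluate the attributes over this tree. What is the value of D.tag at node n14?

5

1. n1.val = 20  [terminal]
2. n3.sig = false  [false]
3. n3.live = 10  [10]
4. n5.val = 19  [terminal]
5. n6.cnt = false  [terminal]
6. n7.cnt = true  [terminal]
7. n4.lab = "nk"  ["nk"]
8. n4.ok = -8  [-8]
9. n8.idx = 29  [terminal]
10. n10.val = 5  [terminal]
11. n9.lab = "nv"  ["nv"]
12. n9.ok = 21  [a.val + 16]
13. n3.idx = "p"  [if A.sig then B₁.lab else "p"]
14. n11.hot = "xr"  [terminal]
15. n12.val = -8  [terminal]
16. n2.off = 7  [7]
17. n2.ok = 0  [a.val + 8]
18. n13.tag = -3  [C.ok + a.val - 23]
19. n14.tag = 5  [D₀.tag + 8]
20. n15.hot = "vv"  [terminal]
21. n16.sig = false  [D.tag > 5]
22. n16.live = 8  [8]
23. n17.val = -1  [terminal]
24. n18.hot = "qy"  [terminal]
25. n19.val = -1  [terminal]
26. n16.idx = "xk"  ["xk"]
27. n14.sig = -3  [-3]
28. n20.sig = true  [D₁.sig == D₀.tag]
29. n20.live = 18  [D₁.sig + D₀.tag + 24]
30. n21.cnt = false  [terminal]
31. n23.hot = "pp"  [terminal]
32. n24.hot = "um"  [terminal]
33. n22.lab = "ppv"  [d₀.hot ++ "v"]
34. n22.ok = 13  [len(d₀.hot) + 11]
35. n20.idx = "vp"  ["vp"]
36. n13.sig = 26  [D₀.tag + 29]
37. n0.idx = 28  [a.val + 8]
38. n0.sig = "pu"  ["pu"]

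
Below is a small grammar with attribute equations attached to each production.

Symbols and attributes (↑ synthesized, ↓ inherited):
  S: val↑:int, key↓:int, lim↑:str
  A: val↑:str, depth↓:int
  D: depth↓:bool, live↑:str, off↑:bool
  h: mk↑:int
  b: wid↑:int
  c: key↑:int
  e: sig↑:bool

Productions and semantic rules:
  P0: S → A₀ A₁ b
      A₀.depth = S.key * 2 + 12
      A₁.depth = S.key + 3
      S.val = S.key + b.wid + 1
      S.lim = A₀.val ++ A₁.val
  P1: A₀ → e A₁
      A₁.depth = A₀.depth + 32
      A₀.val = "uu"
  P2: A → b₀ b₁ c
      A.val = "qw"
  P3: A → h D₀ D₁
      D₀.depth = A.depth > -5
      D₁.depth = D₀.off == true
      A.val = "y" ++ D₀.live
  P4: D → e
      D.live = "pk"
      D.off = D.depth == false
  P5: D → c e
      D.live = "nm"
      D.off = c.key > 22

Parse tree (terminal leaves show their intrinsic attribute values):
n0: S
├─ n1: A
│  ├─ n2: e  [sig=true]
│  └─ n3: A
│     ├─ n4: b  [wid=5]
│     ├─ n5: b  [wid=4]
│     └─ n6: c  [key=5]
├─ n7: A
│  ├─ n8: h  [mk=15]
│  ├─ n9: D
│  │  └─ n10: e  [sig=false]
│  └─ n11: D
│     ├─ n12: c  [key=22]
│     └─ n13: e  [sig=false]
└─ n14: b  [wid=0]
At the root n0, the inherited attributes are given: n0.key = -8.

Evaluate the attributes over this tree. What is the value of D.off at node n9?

true

1. n0.key = -8  [given at root]
2. n1.depth = -4  [S.key * 2 + 12]
3. n2.sig = true  [terminal]
4. n3.depth = 28  [A₀.depth + 32]
5. n4.wid = 5  [terminal]
6. n5.wid = 4  [terminal]
7. n6.key = 5  [terminal]
8. n3.val = "qw"  ["qw"]
9. n1.val = "uu"  ["uu"]
10. n7.depth = -5  [S.key + 3]
11. n8.mk = 15  [terminal]
12. n9.depth = false  [A.depth > -5]
13. n10.sig = false  [terminal]
14. n9.live = "pk"  ["pk"]
15. n9.off = true  [D.depth == false]
16. n11.depth = true  [D₀.off == true]
17. n12.key = 22  [terminal]
18. n13.sig = false  [terminal]
19. n11.live = "nm"  ["nm"]
20. n11.off = false  [c.key > 22]
21. n7.val = "ypk"  ["y" ++ D₀.live]
22. n14.wid = 0  [terminal]
23. n0.val = -7  [S.key + b.wid + 1]
24. n0.lim = "uuypk"  [A₀.val ++ A₁.val]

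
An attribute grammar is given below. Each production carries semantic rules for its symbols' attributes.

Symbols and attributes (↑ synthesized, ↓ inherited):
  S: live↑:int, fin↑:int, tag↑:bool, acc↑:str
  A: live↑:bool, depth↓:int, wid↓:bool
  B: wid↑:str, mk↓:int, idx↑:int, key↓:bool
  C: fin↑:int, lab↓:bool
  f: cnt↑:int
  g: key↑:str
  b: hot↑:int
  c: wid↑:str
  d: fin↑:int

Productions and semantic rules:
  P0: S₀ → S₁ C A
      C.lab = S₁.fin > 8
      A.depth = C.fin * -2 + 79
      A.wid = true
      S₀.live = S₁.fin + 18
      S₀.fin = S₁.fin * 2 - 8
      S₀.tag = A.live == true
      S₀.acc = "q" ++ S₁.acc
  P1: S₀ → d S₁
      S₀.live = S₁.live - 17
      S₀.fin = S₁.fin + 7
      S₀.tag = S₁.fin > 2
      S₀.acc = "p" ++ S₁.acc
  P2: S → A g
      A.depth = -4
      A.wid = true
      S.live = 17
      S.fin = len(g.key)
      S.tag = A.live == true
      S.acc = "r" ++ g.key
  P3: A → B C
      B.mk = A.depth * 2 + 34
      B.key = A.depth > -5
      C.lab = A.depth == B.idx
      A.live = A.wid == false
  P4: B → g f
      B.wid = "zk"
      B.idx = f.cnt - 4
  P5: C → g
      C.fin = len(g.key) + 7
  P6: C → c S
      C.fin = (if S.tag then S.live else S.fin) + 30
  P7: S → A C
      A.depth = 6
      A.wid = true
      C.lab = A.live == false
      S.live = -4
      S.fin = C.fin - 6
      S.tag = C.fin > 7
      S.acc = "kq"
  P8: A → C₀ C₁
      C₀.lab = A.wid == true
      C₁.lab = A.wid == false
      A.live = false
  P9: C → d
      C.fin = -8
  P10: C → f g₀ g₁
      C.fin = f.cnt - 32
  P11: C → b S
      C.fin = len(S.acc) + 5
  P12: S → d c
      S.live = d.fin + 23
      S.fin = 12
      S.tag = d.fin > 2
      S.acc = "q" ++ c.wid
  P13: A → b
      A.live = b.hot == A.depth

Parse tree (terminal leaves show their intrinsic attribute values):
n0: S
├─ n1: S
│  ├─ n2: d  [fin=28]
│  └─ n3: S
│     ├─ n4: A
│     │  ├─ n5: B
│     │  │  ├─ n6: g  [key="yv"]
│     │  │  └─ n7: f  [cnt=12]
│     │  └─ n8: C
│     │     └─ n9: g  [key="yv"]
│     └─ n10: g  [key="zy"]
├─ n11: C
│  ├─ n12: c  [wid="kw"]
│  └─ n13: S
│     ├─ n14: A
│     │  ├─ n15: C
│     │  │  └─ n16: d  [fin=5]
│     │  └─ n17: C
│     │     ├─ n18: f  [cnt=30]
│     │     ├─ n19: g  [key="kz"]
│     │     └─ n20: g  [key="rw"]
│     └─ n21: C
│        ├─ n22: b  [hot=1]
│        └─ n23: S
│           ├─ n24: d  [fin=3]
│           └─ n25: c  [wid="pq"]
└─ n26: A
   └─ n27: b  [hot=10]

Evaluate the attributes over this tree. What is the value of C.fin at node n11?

26

1. n2.fin = 28  [terminal]
2. n4.depth = -4  [-4]
3. n4.wid = true  [true]
4. n5.mk = 26  [A.depth * 2 + 34]
5. n5.key = true  [A.depth > -5]
6. n6.key = "yv"  [terminal]
7. n7.cnt = 12  [terminal]
8. n5.wid = "zk"  ["zk"]
9. n5.idx = 8  [f.cnt - 4]
10. n8.lab = false  [A.depth == B.idx]
11. n9.key = "yv"  [terminal]
12. n8.fin = 9  [len(g.key) + 7]
13. n4.live = false  [A.wid == false]
14. n10.key = "zy"  [terminal]
15. n3.live = 17  [17]
16. n3.fin = 2  [len(g.key)]
17. n3.tag = false  [A.live == true]
18. n3.acc = "rzy"  ["r" ++ g.key]
19. n1.live = 0  [S₁.live - 17]
20. n1.fin = 9  [S₁.fin + 7]
21. n1.tag = false  [S₁.fin > 2]
22. n1.acc = "przy"  ["p" ++ S₁.acc]
23. n11.lab = true  [S₁.fin > 8]
24. n12.wid = "kw"  [terminal]
25. n14.depth = 6  [6]
26. n14.wid = true  [true]
27. n15.lab = true  [A.wid == true]
28. n16.fin = 5  [terminal]
29. n15.fin = -8  [-8]
30. n17.lab = false  [A.wid == false]
31. n18.cnt = 30  [terminal]
32. n19.key = "kz"  [terminal]
33. n20.key = "rw"  [terminal]
34. n17.fin = -2  [f.cnt - 32]
35. n14.live = false  [false]
36. n21.lab = true  [A.live == false]
37. n22.hot = 1  [terminal]
38. n24.fin = 3  [terminal]
39. n25.wid = "pq"  [terminal]
40. n23.live = 26  [d.fin + 23]
41. n23.fin = 12  [12]
42. n23.tag = true  [d.fin > 2]
43. n23.acc = "qpq"  ["q" ++ c.wid]
44. n21.fin = 8  [len(S.acc) + 5]
45. n13.live = -4  [-4]
46. n13.fin = 2  [C.fin - 6]
47. n13.tag = true  [C.fin > 7]
48. n13.acc = "kq"  ["kq"]
49. n11.fin = 26  [(if S.tag then S.live else S.fin) + 30]
50. n26.depth = 27  [C.fin * -2 + 79]
51. n26.wid = true  [true]
52. n27.hot = 10  [terminal]
53. n26.live = false  [b.hot == A.depth]
54. n0.live = 27  [S₁.fin + 18]
55. n0.fin = 10  [S₁.fin * 2 - 8]
56. n0.tag = false  [A.live == true]
57. n0.acc = "qprzy"  ["q" ++ S₁.acc]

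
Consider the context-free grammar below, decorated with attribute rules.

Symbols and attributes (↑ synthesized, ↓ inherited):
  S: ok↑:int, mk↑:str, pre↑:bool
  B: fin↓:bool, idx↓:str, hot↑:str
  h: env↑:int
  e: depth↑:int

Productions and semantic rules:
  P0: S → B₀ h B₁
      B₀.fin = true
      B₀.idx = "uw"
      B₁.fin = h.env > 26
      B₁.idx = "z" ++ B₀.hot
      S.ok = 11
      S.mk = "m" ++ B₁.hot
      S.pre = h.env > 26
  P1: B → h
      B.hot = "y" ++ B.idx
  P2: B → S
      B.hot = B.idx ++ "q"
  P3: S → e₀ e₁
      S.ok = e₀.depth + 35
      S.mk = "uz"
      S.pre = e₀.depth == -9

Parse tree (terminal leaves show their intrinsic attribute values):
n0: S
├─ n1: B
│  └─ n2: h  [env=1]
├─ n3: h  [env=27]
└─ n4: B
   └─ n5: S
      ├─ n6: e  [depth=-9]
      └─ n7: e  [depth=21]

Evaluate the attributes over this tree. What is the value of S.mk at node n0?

1. n1.fin = true  [true]
2. n1.idx = "uw"  ["uw"]
3. n2.env = 1  [terminal]
4. n1.hot = "yuw"  ["y" ++ B.idx]
5. n3.env = 27  [terminal]
6. n4.fin = true  [h.env > 26]
7. n4.idx = "zyuw"  ["z" ++ B₀.hot]
8. n6.depth = -9  [terminal]
9. n7.depth = 21  [terminal]
10. n5.ok = 26  [e₀.depth + 35]
11. n5.mk = "uz"  ["uz"]
12. n5.pre = true  [e₀.depth == -9]
13. n4.hot = "zyuwq"  [B.idx ++ "q"]
14. n0.ok = 11  [11]
15. n0.mk = "mzyuwq"  ["m" ++ B₁.hot]
16. n0.pre = true  [h.env > 26]

"mzyuwq"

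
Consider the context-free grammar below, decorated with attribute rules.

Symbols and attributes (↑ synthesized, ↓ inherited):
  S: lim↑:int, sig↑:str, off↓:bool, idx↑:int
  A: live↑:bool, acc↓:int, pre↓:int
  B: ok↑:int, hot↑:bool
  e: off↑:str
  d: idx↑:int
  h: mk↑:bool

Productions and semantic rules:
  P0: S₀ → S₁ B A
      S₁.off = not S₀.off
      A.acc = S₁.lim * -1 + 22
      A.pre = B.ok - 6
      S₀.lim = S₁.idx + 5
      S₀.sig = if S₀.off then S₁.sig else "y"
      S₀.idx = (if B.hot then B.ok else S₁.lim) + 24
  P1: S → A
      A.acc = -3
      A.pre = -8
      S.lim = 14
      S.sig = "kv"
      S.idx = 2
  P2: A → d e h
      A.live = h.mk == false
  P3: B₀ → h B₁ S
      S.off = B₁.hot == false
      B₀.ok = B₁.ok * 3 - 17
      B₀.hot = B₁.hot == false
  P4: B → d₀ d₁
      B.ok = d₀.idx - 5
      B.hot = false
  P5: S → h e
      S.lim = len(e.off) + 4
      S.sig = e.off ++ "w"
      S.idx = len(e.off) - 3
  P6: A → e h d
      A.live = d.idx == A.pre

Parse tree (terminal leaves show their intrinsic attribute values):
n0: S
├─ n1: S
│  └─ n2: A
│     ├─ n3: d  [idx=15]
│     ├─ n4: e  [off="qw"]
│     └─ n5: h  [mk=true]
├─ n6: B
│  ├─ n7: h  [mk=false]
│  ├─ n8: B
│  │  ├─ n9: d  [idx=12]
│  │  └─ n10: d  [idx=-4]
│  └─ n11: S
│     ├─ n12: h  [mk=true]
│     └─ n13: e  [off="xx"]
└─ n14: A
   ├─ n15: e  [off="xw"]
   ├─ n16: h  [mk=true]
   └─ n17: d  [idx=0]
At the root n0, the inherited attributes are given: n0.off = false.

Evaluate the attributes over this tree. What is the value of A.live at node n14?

1. n0.off = false  [given at root]
2. n1.off = true  [not S₀.off]
3. n2.acc = -3  [-3]
4. n2.pre = -8  [-8]
5. n3.idx = 15  [terminal]
6. n4.off = "qw"  [terminal]
7. n5.mk = true  [terminal]
8. n2.live = false  [h.mk == false]
9. n1.lim = 14  [14]
10. n1.sig = "kv"  ["kv"]
11. n1.idx = 2  [2]
12. n7.mk = false  [terminal]
13. n9.idx = 12  [terminal]
14. n10.idx = -4  [terminal]
15. n8.ok = 7  [d₀.idx - 5]
16. n8.hot = false  [false]
17. n11.off = true  [B₁.hot == false]
18. n12.mk = true  [terminal]
19. n13.off = "xx"  [terminal]
20. n11.lim = 6  [len(e.off) + 4]
21. n11.sig = "xxw"  [e.off ++ "w"]
22. n11.idx = -1  [len(e.off) - 3]
23. n6.ok = 4  [B₁.ok * 3 - 17]
24. n6.hot = true  [B₁.hot == false]
25. n14.acc = 8  [S₁.lim * -1 + 22]
26. n14.pre = -2  [B.ok - 6]
27. n15.off = "xw"  [terminal]
28. n16.mk = true  [terminal]
29. n17.idx = 0  [terminal]
30. n14.live = false  [d.idx == A.pre]
31. n0.lim = 7  [S₁.idx + 5]
32. n0.sig = "y"  [if S₀.off then S₁.sig else "y"]
33. n0.idx = 28  [(if B.hot then B.ok else S₁.lim) + 24]

false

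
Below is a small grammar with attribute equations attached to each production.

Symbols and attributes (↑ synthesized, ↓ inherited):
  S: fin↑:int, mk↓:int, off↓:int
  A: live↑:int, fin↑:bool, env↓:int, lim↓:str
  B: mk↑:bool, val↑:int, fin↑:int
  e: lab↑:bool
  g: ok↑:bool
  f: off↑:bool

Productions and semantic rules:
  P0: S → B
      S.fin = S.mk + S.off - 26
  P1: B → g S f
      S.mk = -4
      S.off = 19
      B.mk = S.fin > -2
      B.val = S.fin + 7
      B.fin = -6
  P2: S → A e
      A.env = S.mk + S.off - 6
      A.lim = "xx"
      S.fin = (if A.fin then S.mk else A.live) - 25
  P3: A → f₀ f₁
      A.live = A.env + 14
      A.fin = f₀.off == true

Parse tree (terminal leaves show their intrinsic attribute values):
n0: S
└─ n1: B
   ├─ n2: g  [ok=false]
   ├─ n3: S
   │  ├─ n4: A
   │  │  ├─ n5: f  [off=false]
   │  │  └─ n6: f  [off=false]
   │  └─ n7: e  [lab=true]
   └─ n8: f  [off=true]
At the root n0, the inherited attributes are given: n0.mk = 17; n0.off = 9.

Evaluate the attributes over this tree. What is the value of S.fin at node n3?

-2

1. n0.mk = 17  [given at root]
2. n0.off = 9  [given at root]
3. n2.ok = false  [terminal]
4. n3.mk = -4  [-4]
5. n3.off = 19  [19]
6. n4.env = 9  [S.mk + S.off - 6]
7. n4.lim = "xx"  ["xx"]
8. n5.off = false  [terminal]
9. n6.off = false  [terminal]
10. n4.live = 23  [A.env + 14]
11. n4.fin = false  [f₀.off == true]
12. n7.lab = true  [terminal]
13. n3.fin = -2  [(if A.fin then S.mk else A.live) - 25]
14. n8.off = true  [terminal]
15. n1.mk = false  [S.fin > -2]
16. n1.val = 5  [S.fin + 7]
17. n1.fin = -6  [-6]
18. n0.fin = 0  [S.mk + S.off - 26]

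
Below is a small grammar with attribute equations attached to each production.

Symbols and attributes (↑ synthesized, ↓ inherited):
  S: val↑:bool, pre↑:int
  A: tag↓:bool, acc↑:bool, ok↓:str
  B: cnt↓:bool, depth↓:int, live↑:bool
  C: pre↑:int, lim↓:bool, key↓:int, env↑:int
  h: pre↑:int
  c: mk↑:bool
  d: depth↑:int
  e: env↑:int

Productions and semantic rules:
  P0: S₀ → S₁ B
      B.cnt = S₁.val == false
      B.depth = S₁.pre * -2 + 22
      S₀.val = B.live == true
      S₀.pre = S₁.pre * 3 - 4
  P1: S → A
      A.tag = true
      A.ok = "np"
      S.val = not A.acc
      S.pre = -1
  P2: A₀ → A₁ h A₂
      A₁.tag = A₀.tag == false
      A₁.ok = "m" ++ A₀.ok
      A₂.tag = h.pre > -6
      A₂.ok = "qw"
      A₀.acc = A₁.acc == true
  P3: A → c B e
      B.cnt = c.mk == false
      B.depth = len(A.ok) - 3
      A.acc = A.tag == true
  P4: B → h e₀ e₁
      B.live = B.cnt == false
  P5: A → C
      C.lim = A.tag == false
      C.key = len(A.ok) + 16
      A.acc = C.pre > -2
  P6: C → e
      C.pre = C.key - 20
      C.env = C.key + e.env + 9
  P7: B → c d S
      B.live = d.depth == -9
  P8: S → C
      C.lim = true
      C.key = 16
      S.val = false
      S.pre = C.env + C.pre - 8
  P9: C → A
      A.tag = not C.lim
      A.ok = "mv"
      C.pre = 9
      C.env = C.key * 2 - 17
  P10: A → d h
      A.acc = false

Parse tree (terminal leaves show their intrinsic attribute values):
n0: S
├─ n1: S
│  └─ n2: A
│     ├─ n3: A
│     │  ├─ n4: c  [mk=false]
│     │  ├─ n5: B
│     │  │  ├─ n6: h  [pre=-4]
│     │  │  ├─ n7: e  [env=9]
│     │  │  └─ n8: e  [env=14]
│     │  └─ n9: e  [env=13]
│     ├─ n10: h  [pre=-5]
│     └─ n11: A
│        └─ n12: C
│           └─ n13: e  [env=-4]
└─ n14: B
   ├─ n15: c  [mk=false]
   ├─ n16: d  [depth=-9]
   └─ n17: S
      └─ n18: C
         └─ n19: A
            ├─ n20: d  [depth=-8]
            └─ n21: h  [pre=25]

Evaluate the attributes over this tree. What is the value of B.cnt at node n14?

1. n2.tag = true  [true]
2. n2.ok = "np"  ["np"]
3. n3.tag = false  [A₀.tag == false]
4. n3.ok = "mnp"  ["m" ++ A₀.ok]
5. n4.mk = false  [terminal]
6. n5.cnt = true  [c.mk == false]
7. n5.depth = 0  [len(A.ok) - 3]
8. n6.pre = -4  [terminal]
9. n7.env = 9  [terminal]
10. n8.env = 14  [terminal]
11. n5.live = false  [B.cnt == false]
12. n9.env = 13  [terminal]
13. n3.acc = false  [A.tag == true]
14. n10.pre = -5  [terminal]
15. n11.tag = true  [h.pre > -6]
16. n11.ok = "qw"  ["qw"]
17. n12.lim = false  [A.tag == false]
18. n12.key = 18  [len(A.ok) + 16]
19. n13.env = -4  [terminal]
20. n12.pre = -2  [C.key - 20]
21. n12.env = 23  [C.key + e.env + 9]
22. n11.acc = false  [C.pre > -2]
23. n2.acc = false  [A₁.acc == true]
24. n1.val = true  [not A.acc]
25. n1.pre = -1  [-1]
26. n14.cnt = false  [S₁.val == false]
27. n14.depth = 24  [S₁.pre * -2 + 22]
28. n15.mk = false  [terminal]
29. n16.depth = -9  [terminal]
30. n18.lim = true  [true]
31. n18.key = 16  [16]
32. n19.tag = false  [not C.lim]
33. n19.ok = "mv"  ["mv"]
34. n20.depth = -8  [terminal]
35. n21.pre = 25  [terminal]
36. n19.acc = false  [false]
37. n18.pre = 9  [9]
38. n18.env = 15  [C.key * 2 - 17]
39. n17.val = false  [false]
40. n17.pre = 16  [C.env + C.pre - 8]
41. n14.live = true  [d.depth == -9]
42. n0.val = true  [B.live == true]
43. n0.pre = -7  [S₁.pre * 3 - 4]

false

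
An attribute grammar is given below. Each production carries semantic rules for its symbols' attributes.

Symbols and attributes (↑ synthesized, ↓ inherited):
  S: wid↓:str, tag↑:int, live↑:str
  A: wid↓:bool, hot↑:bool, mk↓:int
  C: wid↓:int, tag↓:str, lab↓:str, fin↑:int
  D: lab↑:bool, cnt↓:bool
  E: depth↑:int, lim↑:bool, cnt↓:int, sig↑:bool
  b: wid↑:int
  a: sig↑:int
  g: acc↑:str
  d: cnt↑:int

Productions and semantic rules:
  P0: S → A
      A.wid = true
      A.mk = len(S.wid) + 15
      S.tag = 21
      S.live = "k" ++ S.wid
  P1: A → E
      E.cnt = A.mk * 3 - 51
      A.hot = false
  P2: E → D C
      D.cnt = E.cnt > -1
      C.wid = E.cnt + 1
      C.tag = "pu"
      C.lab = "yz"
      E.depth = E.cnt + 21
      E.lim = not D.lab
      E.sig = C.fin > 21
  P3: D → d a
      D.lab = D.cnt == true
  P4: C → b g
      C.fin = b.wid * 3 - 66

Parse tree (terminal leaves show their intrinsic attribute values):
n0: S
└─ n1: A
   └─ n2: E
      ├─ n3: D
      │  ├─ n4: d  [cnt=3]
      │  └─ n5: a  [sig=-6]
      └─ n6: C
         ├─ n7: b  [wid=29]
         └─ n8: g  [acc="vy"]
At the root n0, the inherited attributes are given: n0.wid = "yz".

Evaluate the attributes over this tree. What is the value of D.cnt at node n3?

1. n0.wid = "yz"  [given at root]
2. n1.wid = true  [true]
3. n1.mk = 17  [len(S.wid) + 15]
4. n2.cnt = 0  [A.mk * 3 - 51]
5. n3.cnt = true  [E.cnt > -1]
6. n4.cnt = 3  [terminal]
7. n5.sig = -6  [terminal]
8. n3.lab = true  [D.cnt == true]
9. n6.wid = 1  [E.cnt + 1]
10. n6.tag = "pu"  ["pu"]
11. n6.lab = "yz"  ["yz"]
12. n7.wid = 29  [terminal]
13. n8.acc = "vy"  [terminal]
14. n6.fin = 21  [b.wid * 3 - 66]
15. n2.depth = 21  [E.cnt + 21]
16. n2.lim = false  [not D.lab]
17. n2.sig = false  [C.fin > 21]
18. n1.hot = false  [false]
19. n0.tag = 21  [21]
20. n0.live = "kyz"  ["k" ++ S.wid]

true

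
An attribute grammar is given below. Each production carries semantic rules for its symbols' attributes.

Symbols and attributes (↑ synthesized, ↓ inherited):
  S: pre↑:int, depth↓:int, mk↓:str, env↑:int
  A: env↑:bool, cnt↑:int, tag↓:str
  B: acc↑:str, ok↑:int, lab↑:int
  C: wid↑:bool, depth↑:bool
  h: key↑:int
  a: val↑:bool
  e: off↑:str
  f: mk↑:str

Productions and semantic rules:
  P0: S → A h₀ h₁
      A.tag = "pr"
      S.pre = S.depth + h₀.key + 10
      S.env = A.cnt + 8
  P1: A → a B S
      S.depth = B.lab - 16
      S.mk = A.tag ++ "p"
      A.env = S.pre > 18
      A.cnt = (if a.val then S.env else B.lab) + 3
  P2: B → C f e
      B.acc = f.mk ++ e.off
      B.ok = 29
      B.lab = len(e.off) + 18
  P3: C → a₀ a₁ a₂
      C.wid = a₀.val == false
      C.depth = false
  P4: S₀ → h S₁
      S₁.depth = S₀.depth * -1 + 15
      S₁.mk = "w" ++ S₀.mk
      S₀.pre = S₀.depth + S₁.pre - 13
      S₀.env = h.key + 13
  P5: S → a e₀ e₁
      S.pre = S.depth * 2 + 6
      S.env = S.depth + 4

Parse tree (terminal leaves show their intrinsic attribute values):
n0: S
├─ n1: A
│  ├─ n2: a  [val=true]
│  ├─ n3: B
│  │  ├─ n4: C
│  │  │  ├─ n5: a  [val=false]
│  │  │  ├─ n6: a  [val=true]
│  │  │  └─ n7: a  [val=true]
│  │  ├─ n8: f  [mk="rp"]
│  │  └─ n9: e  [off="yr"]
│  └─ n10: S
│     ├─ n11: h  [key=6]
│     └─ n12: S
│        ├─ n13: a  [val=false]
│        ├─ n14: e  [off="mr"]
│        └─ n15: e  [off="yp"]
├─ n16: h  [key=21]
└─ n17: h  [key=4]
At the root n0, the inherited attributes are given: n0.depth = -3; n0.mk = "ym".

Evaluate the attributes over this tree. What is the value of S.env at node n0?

1. n0.depth = -3  [given at root]
2. n0.mk = "ym"  [given at root]
3. n1.tag = "pr"  ["pr"]
4. n2.val = true  [terminal]
5. n5.val = false  [terminal]
6. n6.val = true  [terminal]
7. n7.val = true  [terminal]
8. n4.wid = true  [a₀.val == false]
9. n4.depth = false  [false]
10. n8.mk = "rp"  [terminal]
11. n9.off = "yr"  [terminal]
12. n3.acc = "rpyr"  [f.mk ++ e.off]
13. n3.ok = 29  [29]
14. n3.lab = 20  [len(e.off) + 18]
15. n10.depth = 4  [B.lab - 16]
16. n10.mk = "prp"  [A.tag ++ "p"]
17. n11.key = 6  [terminal]
18. n12.depth = 11  [S₀.depth * -1 + 15]
19. n12.mk = "wprp"  ["w" ++ S₀.mk]
20. n13.val = false  [terminal]
21. n14.off = "mr"  [terminal]
22. n15.off = "yp"  [terminal]
23. n12.pre = 28  [S.depth * 2 + 6]
24. n12.env = 15  [S.depth + 4]
25. n10.pre = 19  [S₀.depth + S₁.pre - 13]
26. n10.env = 19  [h.key + 13]
27. n1.env = true  [S.pre > 18]
28. n1.cnt = 22  [(if a.val then S.env else B.lab) + 3]
29. n16.key = 21  [terminal]
30. n17.key = 4  [terminal]
31. n0.pre = 28  [S.depth + h₀.key + 10]
32. n0.env = 30  [A.cnt + 8]

30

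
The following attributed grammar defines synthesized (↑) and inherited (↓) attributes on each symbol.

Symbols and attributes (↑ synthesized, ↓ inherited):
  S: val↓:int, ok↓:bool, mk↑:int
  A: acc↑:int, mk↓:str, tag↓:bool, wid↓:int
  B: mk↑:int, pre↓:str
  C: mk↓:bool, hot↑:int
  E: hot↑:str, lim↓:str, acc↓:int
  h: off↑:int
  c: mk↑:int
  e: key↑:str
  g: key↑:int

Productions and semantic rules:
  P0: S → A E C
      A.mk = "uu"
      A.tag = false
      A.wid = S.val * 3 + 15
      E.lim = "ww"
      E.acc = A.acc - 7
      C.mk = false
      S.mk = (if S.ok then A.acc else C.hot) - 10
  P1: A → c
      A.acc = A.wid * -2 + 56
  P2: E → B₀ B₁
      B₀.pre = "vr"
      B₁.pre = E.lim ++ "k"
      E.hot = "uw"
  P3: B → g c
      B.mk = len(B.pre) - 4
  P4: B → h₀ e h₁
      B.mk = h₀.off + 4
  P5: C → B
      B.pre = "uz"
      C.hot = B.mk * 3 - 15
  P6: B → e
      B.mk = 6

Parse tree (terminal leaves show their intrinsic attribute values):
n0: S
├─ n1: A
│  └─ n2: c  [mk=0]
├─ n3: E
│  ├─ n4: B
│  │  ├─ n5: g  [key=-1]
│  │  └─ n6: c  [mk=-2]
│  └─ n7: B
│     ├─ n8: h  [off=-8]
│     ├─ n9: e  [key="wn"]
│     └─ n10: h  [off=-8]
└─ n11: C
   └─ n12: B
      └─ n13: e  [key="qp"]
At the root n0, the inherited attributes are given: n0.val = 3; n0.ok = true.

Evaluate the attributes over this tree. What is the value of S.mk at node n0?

1. n0.val = 3  [given at root]
2. n0.ok = true  [given at root]
3. n1.mk = "uu"  ["uu"]
4. n1.tag = false  [false]
5. n1.wid = 24  [S.val * 3 + 15]
6. n2.mk = 0  [terminal]
7. n1.acc = 8  [A.wid * -2 + 56]
8. n3.lim = "ww"  ["ww"]
9. n3.acc = 1  [A.acc - 7]
10. n4.pre = "vr"  ["vr"]
11. n5.key = -1  [terminal]
12. n6.mk = -2  [terminal]
13. n4.mk = -2  [len(B.pre) - 4]
14. n7.pre = "wwk"  [E.lim ++ "k"]
15. n8.off = -8  [terminal]
16. n9.key = "wn"  [terminal]
17. n10.off = -8  [terminal]
18. n7.mk = -4  [h₀.off + 4]
19. n3.hot = "uw"  ["uw"]
20. n11.mk = false  [false]
21. n12.pre = "uz"  ["uz"]
22. n13.key = "qp"  [terminal]
23. n12.mk = 6  [6]
24. n11.hot = 3  [B.mk * 3 - 15]
25. n0.mk = -2  [(if S.ok then A.acc else C.hot) - 10]

-2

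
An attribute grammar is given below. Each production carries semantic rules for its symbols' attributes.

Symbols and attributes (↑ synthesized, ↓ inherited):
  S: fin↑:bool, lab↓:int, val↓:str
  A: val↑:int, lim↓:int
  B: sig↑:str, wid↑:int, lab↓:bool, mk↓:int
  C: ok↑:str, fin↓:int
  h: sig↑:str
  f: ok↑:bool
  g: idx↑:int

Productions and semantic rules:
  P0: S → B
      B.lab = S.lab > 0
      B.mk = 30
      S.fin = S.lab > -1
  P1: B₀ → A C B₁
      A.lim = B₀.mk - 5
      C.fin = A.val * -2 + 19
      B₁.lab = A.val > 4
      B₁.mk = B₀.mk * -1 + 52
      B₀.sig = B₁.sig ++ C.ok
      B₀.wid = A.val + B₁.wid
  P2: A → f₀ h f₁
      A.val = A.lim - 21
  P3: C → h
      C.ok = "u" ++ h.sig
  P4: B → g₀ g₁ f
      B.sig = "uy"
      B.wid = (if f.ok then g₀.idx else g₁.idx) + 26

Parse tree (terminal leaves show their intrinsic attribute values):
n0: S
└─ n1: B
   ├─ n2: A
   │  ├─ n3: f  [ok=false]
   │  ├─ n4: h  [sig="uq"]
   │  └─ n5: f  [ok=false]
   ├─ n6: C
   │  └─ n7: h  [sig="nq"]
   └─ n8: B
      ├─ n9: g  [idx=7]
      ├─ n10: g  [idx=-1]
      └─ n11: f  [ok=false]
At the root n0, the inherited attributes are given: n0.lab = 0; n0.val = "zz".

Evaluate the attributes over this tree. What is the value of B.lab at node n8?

false

1. n0.lab = 0  [given at root]
2. n0.val = "zz"  [given at root]
3. n1.lab = false  [S.lab > 0]
4. n1.mk = 30  [30]
5. n2.lim = 25  [B₀.mk - 5]
6. n3.ok = false  [terminal]
7. n4.sig = "uq"  [terminal]
8. n5.ok = false  [terminal]
9. n2.val = 4  [A.lim - 21]
10. n6.fin = 11  [A.val * -2 + 19]
11. n7.sig = "nq"  [terminal]
12. n6.ok = "unq"  ["u" ++ h.sig]
13. n8.lab = false  [A.val > 4]
14. n8.mk = 22  [B₀.mk * -1 + 52]
15. n9.idx = 7  [terminal]
16. n10.idx = -1  [terminal]
17. n11.ok = false  [terminal]
18. n8.sig = "uy"  ["uy"]
19. n8.wid = 25  [(if f.ok then g₀.idx else g₁.idx) + 26]
20. n1.sig = "uyunq"  [B₁.sig ++ C.ok]
21. n1.wid = 29  [A.val + B₁.wid]
22. n0.fin = true  [S.lab > -1]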